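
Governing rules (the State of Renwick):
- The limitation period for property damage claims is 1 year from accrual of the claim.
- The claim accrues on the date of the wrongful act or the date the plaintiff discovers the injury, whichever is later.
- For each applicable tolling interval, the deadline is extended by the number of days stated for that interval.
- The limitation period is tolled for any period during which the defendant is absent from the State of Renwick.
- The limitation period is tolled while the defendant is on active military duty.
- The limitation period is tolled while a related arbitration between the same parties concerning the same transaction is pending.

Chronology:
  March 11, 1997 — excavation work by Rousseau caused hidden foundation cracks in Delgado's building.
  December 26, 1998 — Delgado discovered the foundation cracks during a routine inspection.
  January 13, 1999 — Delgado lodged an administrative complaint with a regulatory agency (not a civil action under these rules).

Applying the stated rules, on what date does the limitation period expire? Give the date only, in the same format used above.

The claim accrued on December 26, 1998 — the later of the March 11, 1997 act and the December 26, 1998 discovery.
The untolled deadline — 1 year after December 26, 1998 — is December 26, 1999.
Nothing else in the chronology tolls or restarts the period.

December 26, 1999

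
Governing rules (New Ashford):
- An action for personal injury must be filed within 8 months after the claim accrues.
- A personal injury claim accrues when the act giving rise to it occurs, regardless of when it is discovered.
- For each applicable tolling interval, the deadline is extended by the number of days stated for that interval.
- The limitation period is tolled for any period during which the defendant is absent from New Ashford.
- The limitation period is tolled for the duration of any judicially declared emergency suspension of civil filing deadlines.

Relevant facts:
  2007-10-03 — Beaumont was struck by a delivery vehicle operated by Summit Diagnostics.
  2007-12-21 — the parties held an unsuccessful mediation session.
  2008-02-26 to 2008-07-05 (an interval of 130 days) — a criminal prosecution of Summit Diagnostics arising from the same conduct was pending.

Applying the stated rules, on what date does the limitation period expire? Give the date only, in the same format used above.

The claim accrued on 2007-10-03, the date of the act.
Adding the 8 months base period to 2007-10-03 gives a deadline of 2008-06-03, before any tolling.
Although a criminal prosecution ran from 2008-02-26 to 2008-07-05, the stated rules do not make that a tolling event, so it is disregarded.
The other events in the timeline have no effect on the limitation period under the stated rules.

2008-06-03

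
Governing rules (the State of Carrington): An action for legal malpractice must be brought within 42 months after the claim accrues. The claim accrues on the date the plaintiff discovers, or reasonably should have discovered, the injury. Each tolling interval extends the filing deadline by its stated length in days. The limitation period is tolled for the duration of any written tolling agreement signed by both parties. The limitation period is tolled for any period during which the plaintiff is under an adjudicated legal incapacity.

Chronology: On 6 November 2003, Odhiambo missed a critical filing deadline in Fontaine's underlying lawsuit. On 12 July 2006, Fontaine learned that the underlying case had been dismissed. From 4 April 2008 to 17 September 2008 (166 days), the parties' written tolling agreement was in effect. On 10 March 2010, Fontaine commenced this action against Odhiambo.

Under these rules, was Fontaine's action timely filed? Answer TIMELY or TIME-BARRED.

TIMELY

The claim did not accrue until Fontaine discovered the injury on 12 July 2006; the 6 November 2003 act date does not start the clock under the stated rule.
42 months from 12 July 2006 is 12 January 2010.
Because the written tolling agreement ran from 4 April 2008 to 17 September 2008, the deadline is extended by 166 days to 27 June 2010.
The 10 March 2010 filing precedes the 27 June 2010 deadline; the claim is timely.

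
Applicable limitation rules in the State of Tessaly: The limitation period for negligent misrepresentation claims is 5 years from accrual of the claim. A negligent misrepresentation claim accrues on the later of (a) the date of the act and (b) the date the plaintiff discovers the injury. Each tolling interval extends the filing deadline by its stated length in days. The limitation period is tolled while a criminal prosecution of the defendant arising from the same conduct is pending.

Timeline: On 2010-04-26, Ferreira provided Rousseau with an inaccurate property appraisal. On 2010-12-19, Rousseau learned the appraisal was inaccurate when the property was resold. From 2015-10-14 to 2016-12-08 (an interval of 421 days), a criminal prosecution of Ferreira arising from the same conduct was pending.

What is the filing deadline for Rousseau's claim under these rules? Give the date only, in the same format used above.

Taking the later of the act (2010-04-26) and discovery (2010-12-19), the claim accrued on 2010-12-19.
5 years from 2010-12-19 is 2015-12-19.
Because the pending criminal prosecution ran from 2015-10-14 to 2016-12-08, the deadline is extended by 421 days to 2017-02-12.

2017-02-12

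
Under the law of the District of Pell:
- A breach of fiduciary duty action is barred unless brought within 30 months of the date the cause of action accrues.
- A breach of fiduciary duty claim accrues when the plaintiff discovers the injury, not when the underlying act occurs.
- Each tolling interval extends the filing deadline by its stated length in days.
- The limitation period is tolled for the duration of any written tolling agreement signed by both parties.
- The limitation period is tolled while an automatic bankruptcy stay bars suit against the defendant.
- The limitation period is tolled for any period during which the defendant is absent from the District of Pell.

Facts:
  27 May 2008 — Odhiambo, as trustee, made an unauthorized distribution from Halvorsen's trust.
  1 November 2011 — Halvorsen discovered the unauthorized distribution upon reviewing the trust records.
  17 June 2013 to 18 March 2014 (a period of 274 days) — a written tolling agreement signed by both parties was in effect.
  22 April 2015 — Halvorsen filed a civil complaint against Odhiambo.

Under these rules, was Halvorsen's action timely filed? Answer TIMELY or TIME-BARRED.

Under the discovery rule, the claim accrued on 1 November 2011, when Halvorsen discovered the injury — not on the 27 May 2008 date of the underlying act.
30 months from 1 November 2011 is 1 May 2014.
Because the written tolling agreement ran from 17 June 2013 to 18 March 2014, the deadline is extended by 274 days to 30 January 2015.
Filing on 22 April 2015 missed the 30 January 2015 deadline — the action is time-barred.

TIME-BARRED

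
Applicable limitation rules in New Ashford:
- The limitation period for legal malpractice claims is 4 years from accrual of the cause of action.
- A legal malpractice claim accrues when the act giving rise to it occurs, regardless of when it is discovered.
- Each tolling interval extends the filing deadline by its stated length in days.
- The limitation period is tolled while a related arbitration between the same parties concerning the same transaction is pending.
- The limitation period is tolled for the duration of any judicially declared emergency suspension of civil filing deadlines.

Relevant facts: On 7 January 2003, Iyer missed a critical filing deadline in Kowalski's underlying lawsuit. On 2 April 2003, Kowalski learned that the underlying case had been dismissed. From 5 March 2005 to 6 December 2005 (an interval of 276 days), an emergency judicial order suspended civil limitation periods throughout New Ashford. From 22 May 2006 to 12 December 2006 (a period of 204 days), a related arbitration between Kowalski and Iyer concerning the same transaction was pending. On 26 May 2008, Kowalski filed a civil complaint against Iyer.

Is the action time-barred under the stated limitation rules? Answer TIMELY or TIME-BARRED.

Because the rule ties accrual to occurrence, the claim accrued on 7 January 2003, not on the 2 April 2003 discovery date.
Adding the 4 years base period to 7 January 2003 gives a deadline of 7 January 2007, before any tolling.
The emergency suspension of filing deadlines from 5 March 2005 to 6 December 2005 tolled the period for 276 days, extending the deadline to 10 October 2007.
Because the pending related arbitration ran from 22 May 2006 to 12 December 2006, the deadline is extended by 204 days to 1 May 2008.
The 26 May 2008 filing falls after the 1 May 2008 deadline; the claim is time-barred.

TIME-BARRED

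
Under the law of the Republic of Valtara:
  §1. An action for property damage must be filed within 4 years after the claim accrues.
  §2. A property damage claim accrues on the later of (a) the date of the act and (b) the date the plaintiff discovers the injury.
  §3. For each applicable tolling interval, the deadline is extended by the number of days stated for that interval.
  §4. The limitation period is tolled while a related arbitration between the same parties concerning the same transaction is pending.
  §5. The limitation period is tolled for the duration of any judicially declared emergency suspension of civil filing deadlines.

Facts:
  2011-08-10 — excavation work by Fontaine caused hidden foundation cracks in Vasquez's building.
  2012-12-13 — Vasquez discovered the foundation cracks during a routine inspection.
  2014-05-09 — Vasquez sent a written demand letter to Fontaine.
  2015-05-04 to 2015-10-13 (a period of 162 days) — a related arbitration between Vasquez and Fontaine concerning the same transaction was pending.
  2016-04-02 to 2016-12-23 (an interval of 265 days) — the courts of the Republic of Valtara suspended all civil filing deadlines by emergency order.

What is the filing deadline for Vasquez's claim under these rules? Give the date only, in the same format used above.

Taking the later of the act (2011-08-10) and discovery (2012-12-13), the claim accrued on 2012-12-13.
Adding the 4 years base period to 2012-12-13 gives a deadline of 2016-12-13, before any tolling.
The period was tolled for 162 days by the pending related arbitration (2015-05-04 to 2015-10-13), pushing the deadline to 2017-05-24.
The emergency suspension of filing deadlines from 2016-04-02 to 2016-12-23 tolled the period for 265 days, extending the deadline to 2018-02-13.
Nothing else in the chronology tolls or restarts the period.

2018-02-13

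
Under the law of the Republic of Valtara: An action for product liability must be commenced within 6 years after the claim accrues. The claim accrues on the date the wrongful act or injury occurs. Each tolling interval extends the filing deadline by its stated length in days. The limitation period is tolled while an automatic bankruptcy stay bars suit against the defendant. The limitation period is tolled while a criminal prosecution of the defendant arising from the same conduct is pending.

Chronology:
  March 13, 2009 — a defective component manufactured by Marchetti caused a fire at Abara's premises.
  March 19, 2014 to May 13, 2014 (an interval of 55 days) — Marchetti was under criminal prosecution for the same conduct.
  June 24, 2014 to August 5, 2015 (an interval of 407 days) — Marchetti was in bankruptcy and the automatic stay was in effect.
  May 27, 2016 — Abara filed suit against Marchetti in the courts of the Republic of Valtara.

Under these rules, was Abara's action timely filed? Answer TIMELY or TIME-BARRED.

The claim accrued on March 13, 2009, the date of the act.
Adding the 6 years base period to March 13, 2009 gives a deadline of March 13, 2015, before any tolling.
The pending criminal prosecution from March 19, 2014 to May 13, 2014 tolled the period for 55 days, extending the deadline to May 7, 2015.
The automatic bankruptcy stay from June 24, 2014 to August 5, 2015 tolled the period for 407 days, extending the deadline to June 17, 2016.
Filing on May 27, 2016 beat the June 17, 2016 deadline — the action is timely.

TIMELY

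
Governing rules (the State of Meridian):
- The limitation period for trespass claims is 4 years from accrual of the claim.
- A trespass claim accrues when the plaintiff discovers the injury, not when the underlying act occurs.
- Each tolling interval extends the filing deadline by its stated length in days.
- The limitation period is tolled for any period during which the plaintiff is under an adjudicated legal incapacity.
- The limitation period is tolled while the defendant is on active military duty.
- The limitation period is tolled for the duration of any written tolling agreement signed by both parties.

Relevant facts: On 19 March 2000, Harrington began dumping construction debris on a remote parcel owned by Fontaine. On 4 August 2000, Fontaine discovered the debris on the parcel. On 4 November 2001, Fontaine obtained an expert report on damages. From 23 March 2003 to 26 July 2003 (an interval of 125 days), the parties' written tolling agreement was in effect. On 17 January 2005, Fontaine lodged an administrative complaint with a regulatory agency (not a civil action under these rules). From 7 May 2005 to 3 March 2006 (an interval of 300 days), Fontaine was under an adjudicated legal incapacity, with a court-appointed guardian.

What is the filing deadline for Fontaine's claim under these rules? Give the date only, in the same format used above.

Under the discovery rule, the claim accrued on 4 August 2000, when Fontaine discovered the injury — not on the 19 March 2000 date of the underlying act.
The untolled deadline — 4 years after 4 August 2000 — is 4 August 2004.
Because the written tolling agreement ran from 23 March 2003 to 26 July 2003, the deadline is extended by 125 days to 7 December 2004.
The plaintiff's legal incapacity starting 7 May 2005 came too late — the period had run on 7 December 2004 — and so does not extend the deadline.
Nothing else in the chronology tolls or restarts the period.

7 December 2004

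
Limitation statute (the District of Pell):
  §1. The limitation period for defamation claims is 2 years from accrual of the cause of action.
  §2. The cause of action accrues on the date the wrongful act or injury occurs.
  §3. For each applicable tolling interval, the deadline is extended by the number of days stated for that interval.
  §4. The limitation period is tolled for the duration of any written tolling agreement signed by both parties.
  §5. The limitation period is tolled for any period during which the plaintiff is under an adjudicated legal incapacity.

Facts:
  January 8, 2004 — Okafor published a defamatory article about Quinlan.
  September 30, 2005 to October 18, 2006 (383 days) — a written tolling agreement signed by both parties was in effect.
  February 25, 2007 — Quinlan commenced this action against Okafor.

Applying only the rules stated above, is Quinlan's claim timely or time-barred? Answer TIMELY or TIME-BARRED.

The cause of action accrued on January 8, 2004, the date of the act.
Adding the 2 years base period to January 8, 2004 gives a deadline of January 8, 2006, before any tolling.
Because the written tolling agreement ran from September 30, 2005 to October 18, 2006, the deadline is extended by 383 days to January 26, 2007.
Filing on February 25, 2007 missed the January 26, 2007 deadline — the action is time-barred.

TIME-BARRED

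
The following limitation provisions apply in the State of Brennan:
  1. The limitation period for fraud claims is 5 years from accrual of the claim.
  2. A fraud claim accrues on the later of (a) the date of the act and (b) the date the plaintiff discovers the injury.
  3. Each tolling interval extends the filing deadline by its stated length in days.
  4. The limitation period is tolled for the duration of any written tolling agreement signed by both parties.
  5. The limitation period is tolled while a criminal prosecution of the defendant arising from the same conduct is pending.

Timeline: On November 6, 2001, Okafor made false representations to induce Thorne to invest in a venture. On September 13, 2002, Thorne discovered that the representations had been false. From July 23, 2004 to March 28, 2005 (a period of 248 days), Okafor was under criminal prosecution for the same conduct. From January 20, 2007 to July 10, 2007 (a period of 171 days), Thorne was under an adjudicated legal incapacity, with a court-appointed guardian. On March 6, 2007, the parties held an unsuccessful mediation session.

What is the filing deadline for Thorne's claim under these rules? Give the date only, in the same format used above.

May 18, 2008

The claim accrued on September 13, 2002 — the later of the November 6, 2001 act and the September 13, 2002 discovery.
5 years from September 13, 2002 is September 13, 2007.
Because the pending criminal prosecution ran from July 23, 2004 to March 28, 2005, the deadline is extended by 248 days to May 18, 2008.
The plaintiff's legal incapacity from January 20, 2007 to July 10, 2007 does not toll the period, because no stated rule makes the plaintiff's incapacity a tolling event.
The other events in the timeline have no effect on the limitation period under the stated rules.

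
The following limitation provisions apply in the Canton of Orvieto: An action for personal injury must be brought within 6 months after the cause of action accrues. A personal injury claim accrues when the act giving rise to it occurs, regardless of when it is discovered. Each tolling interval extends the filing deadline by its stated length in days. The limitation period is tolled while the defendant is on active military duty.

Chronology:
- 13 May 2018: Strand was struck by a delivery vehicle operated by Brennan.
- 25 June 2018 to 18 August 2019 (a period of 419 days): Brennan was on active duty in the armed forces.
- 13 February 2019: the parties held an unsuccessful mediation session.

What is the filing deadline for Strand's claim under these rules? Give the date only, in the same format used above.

6 January 2020

The claim accrued on 13 May 2018, when the wrongful act occurred.
The untolled deadline — 6 months after 13 May 2018 — is 13 November 2018.
Because the defendant's active military service ran from 25 June 2018 to 18 August 2019, the deadline is extended by 419 days to 6 January 2020.
None of the other events listed affects the running of the period under the stated rules.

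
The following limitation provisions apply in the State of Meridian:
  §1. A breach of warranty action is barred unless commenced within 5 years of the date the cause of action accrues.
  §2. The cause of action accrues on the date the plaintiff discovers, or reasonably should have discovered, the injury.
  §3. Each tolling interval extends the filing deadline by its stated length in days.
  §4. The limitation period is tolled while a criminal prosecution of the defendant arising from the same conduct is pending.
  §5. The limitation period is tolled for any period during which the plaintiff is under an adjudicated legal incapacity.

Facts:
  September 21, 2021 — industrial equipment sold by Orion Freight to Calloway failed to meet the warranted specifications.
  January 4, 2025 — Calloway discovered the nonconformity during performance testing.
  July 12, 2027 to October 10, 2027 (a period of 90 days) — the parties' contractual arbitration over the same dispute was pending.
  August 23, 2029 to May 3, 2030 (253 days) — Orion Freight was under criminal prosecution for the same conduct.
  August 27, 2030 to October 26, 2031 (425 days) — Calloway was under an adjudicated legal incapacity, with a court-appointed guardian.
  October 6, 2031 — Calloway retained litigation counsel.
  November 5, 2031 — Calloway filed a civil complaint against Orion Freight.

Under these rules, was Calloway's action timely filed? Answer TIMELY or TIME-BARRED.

Accrual is tied to discovery, so the period began on January 4, 2025 rather than on September 21, 2021 when the act occurred.
5 years from January 4, 2025 is January 4, 2030.
The period was tolled for 253 days by the pending criminal prosecution (August 23, 2029 to May 3, 2030), pushing the deadline to September 14, 2030.
The period was tolled for 425 days by the plaintiff's legal incapacity (August 27, 2030 to October 26, 2031), pushing the deadline to November 13, 2031.
No stated provision tolls the period for a pending arbitration, so the interval from July 12, 2027 to October 10, 2027 has no effect on the deadline.
None of the other events listed affects the running of the period under the stated rules.
The November 5, 2031 filing precedes the November 13, 2031 deadline; the claim is timely.

TIMELY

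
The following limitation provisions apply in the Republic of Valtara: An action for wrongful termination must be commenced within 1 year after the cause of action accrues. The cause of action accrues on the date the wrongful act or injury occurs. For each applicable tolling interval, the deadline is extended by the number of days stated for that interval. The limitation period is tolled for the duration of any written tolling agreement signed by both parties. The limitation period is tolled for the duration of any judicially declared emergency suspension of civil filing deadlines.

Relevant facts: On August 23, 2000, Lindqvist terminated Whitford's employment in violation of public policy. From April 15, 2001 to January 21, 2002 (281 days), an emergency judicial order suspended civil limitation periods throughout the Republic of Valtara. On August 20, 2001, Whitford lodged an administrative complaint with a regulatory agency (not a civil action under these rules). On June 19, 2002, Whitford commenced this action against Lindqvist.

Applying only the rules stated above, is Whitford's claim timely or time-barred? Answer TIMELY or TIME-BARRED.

TIME-BARRED

The claim accrued on August 23, 2000, when the wrongful act occurred.
1 year from August 23, 2000 is August 23, 2001.
The period was tolled for 281 days by the emergency suspension of filing deadlines (April 15, 2001 to January 21, 2002), pushing the deadline to May 31, 2002.
The other events in the timeline have no effect on the limitation period under the stated rules.
The June 19, 2002 filing falls after the May 31, 2002 deadline; the claim is time-barred.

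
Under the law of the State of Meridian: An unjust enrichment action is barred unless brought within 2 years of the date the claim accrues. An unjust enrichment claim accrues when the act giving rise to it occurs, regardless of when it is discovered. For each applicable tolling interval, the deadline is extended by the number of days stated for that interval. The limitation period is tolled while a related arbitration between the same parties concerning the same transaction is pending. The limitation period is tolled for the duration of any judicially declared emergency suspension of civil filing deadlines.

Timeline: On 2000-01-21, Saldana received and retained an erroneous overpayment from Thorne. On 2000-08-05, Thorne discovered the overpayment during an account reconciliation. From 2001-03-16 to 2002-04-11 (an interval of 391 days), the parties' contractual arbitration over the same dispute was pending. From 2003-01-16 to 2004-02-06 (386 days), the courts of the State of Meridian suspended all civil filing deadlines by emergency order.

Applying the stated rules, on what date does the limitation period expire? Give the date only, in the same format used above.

2004-03-08

The claim accrued on 2000-01-21, when the wrongful act occurred; under the stated occurrence rule the 2000-08-05 discovery does not delay accrual.
Adding the 2 years base period to 2000-01-21 gives a deadline of 2002-01-21, before any tolling.
The pending related arbitration from 2001-03-16 to 2002-04-11 tolled the period for 391 days, extending the deadline to 2003-02-16.
The period was tolled for 386 days by the emergency suspension of filing deadlines (2003-01-16 to 2004-02-06), pushing the deadline to 2004-03-08.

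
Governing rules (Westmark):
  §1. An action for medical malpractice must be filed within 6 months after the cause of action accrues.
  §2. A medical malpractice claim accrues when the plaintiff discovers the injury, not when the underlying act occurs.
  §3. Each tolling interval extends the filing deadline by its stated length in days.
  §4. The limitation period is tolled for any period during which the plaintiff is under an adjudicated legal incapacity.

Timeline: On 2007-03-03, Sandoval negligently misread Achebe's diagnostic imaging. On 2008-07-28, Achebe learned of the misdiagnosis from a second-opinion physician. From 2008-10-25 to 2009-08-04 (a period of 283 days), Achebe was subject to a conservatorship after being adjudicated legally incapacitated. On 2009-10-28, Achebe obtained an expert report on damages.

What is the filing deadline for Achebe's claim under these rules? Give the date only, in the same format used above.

Accrual is tied to discovery, so the period began on 2008-07-28 rather than on 2007-03-03 when the act occurred.
The untolled deadline — 6 months after 2008-07-28 — is 2009-01-28.
The plaintiff's legal incapacity from 2008-10-25 to 2009-08-04 tolled the period for 283 days, extending the deadline to 2009-11-07.
Nothing else in the chronology tolls or restarts the period.

2009-11-07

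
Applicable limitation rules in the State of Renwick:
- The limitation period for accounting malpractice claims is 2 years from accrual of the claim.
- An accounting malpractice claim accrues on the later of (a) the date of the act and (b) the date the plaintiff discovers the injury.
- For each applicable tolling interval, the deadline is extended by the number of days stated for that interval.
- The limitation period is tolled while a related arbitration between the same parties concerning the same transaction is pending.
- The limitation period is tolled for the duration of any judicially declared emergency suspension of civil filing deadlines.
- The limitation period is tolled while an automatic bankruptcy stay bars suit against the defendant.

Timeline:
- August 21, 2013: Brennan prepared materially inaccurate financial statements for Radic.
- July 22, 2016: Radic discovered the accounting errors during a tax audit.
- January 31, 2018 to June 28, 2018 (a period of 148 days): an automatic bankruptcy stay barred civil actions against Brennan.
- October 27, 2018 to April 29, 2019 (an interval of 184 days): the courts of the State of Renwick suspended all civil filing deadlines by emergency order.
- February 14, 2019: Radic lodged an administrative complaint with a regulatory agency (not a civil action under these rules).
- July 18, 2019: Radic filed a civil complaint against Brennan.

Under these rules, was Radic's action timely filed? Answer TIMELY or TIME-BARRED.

Taking the later of the act (August 21, 2013) and discovery (July 22, 2016), the claim accrued on July 22, 2016.
The untolled deadline — 2 years after July 22, 2016 — is July 22, 2018.
The period was tolled for 148 days by the automatic bankruptcy stay (January 31, 2018 to June 28, 2018), pushing the deadline to December 17, 2018.
The period was tolled for 184 days by the emergency suspension of filing deadlines (October 27, 2018 to April 29, 2019), pushing the deadline to June 19, 2019.
None of the other events listed affects the running of the period under the stated rules.
The July 18, 2019 filing falls after the June 19, 2019 deadline; the claim is time-barred.

TIME-BARRED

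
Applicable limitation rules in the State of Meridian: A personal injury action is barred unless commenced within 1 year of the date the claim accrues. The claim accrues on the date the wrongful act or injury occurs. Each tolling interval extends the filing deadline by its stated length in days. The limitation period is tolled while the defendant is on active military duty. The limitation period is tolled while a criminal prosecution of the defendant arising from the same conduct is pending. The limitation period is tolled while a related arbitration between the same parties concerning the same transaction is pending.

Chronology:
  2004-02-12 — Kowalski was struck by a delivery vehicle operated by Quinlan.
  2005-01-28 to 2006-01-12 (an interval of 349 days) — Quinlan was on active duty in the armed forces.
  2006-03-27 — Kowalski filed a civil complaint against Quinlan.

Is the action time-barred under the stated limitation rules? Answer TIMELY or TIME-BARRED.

TIME-BARRED

The claim accrued on 2004-02-12, the date of the act.
The untolled deadline — 1 year after 2004-02-12 — is 2005-02-12.
Because the defendant's active military service ran from 2005-01-28 to 2006-01-12, the deadline is extended by 349 days to 2006-01-27.
Kowalski filed on 2006-03-27, after the 2006-01-27 deadline, so the action is time-barred.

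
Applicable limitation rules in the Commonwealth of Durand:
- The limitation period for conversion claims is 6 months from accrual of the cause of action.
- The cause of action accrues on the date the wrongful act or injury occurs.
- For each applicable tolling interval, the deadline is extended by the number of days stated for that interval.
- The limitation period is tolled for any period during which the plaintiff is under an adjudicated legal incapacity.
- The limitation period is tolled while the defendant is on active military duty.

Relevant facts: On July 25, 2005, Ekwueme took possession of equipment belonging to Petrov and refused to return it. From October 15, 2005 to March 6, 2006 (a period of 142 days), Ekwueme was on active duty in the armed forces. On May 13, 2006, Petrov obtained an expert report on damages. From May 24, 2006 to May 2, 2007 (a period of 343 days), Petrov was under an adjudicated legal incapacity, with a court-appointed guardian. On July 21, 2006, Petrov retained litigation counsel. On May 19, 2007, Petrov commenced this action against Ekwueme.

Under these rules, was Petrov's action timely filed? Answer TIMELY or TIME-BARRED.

The limitation period began to run on July 25, 2005.
The untolled deadline — 6 months after July 25, 2005 — is January 25, 2006.
The period was tolled for 142 days by the defendant's active military service (October 15, 2005 to March 6, 2006), pushing the deadline to June 16, 2006.
The plaintiff's legal incapacity from May 24, 2006 to May 2, 2007 tolled the period for 343 days, extending the deadline to May 25, 2007.
Nothing else in the chronology tolls or restarts the period.
Filing on May 19, 2007 beat the May 25, 2007 deadline — the action is timely.

TIMELY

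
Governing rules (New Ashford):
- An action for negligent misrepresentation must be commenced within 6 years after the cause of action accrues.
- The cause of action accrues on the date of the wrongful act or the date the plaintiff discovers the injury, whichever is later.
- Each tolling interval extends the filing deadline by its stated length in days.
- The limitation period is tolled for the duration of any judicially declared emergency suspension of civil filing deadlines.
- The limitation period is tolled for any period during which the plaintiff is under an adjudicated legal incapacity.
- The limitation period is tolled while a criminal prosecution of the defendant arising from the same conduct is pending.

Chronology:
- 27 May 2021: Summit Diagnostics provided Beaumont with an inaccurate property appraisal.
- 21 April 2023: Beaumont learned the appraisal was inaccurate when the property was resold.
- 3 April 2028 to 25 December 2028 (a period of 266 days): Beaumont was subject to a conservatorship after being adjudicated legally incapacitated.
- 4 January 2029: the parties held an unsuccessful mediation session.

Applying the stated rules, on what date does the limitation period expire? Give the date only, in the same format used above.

12 January 2030

Taking the later of the act (27 May 2021) and discovery (21 April 2023), the claim accrued on 21 April 2023.
The untolled deadline — 6 years after 21 April 2023 — is 21 April 2029.
Because the plaintiff's legal incapacity ran from 3 April 2028 to 25 December 2028, the deadline is extended by 266 days to 12 January 2030.
Nothing else in the chronology tolls or restarts the period.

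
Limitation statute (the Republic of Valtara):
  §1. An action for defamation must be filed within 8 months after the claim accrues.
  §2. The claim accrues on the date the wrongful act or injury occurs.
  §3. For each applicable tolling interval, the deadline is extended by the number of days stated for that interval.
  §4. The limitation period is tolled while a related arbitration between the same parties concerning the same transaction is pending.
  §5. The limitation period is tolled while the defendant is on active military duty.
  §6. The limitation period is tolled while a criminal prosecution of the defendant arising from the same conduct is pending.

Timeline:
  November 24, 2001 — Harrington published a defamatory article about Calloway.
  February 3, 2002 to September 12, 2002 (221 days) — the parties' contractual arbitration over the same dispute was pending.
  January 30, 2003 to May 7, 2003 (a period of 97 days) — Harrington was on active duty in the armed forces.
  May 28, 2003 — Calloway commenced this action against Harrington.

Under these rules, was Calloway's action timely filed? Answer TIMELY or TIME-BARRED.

The limitation period began to run on November 24, 2001.
The untolled deadline — 8 months after November 24, 2001 — is July 24, 2002.
The pending related arbitration from February 3, 2002 to September 12, 2002 tolled the period for 221 days, extending the deadline to March 2, 2003.
Because the defendant's active military service ran from January 30, 2003 to May 7, 2003, the deadline is extended by 97 days to June 7, 2003.
Calloway filed on May 28, 2003, before the June 7, 2003 deadline, so the action is timely.

TIMELY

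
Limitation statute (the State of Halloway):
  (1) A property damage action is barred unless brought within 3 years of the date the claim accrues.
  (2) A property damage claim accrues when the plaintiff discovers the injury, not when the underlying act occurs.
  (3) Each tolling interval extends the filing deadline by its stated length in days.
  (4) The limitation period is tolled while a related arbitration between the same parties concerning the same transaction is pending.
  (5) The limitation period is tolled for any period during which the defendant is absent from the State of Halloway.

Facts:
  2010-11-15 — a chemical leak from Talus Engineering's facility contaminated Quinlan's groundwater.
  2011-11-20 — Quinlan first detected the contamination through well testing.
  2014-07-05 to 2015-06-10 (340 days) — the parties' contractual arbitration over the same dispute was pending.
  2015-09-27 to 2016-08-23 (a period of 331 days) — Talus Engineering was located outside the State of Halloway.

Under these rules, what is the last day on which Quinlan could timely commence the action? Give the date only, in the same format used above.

Under the discovery rule, the claim accrued on 2011-11-20, when Quinlan discovered the injury — not on the 2010-11-15 date of the underlying act.
Adding the 3 years base period to 2011-11-20 gives a deadline of 2014-11-20, before any tolling.
Because the pending related arbitration ran from 2014-07-05 to 2015-06-10, the deadline is extended by 340 days to 2015-10-26.
The period was tolled for 331 days by the defendant's absence from the jurisdiction (2015-09-27 to 2016-08-23), pushing the deadline to 2016-09-21.

2016-09-21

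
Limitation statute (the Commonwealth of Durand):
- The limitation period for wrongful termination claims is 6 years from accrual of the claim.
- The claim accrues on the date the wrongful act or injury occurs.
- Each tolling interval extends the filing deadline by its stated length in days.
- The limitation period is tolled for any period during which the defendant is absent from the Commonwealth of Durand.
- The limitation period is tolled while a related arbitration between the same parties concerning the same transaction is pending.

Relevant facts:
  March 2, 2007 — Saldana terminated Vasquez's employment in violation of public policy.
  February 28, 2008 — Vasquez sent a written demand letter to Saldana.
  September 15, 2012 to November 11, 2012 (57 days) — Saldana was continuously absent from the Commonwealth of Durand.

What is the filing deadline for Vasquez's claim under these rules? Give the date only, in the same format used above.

The limitation period began to run on March 2, 2007.
Adding the 6 years base period to March 2, 2007 gives a deadline of March 2, 2013, before any tolling.
The period was tolled for 57 days by the defendant's absence from the jurisdiction (September 15, 2012 to November 11, 2012), pushing the deadline to April 28, 2013.
The other events in the timeline have no effect on the limitation period under the stated rules.

April 28, 2013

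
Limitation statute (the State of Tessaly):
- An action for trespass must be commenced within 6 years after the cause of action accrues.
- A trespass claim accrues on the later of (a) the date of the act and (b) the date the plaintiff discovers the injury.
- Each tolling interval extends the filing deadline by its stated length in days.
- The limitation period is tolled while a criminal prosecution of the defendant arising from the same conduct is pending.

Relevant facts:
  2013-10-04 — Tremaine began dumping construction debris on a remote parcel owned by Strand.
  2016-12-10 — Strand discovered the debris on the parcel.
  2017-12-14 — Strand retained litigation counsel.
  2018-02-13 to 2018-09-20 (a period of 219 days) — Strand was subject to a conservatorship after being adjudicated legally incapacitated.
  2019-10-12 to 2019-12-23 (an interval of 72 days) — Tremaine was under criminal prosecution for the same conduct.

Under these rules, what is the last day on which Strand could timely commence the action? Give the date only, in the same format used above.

Because discovery on 2016-12-10 post-dates the 2013-10-04 act, accrual under the later-of rule falls on 2016-12-10.
Adding the 6 years base period to 2016-12-10 gives a deadline of 2022-12-10, before any tolling.
Because the pending criminal prosecution ran from 2019-10-12 to 2019-12-23, the deadline is extended by 72 days to 2023-02-20.
Although the plaintiff's incapacity ran from 2018-02-13 to 2018-09-20, the stated rules do not make that a tolling event, so it is disregarded.
Nothing else in the chronology tolls or restarts the period.

2023-02-20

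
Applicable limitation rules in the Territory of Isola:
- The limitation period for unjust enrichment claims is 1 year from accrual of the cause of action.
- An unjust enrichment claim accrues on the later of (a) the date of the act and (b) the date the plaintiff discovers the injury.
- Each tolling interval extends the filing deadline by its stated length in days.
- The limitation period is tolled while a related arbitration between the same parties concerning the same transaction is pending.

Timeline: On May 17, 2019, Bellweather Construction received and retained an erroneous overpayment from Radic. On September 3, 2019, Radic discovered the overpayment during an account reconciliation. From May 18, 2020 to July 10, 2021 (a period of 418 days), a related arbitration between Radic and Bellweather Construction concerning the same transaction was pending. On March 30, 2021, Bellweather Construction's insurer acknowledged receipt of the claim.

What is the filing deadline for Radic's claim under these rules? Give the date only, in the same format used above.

Because discovery on September 3, 2019 post-dates the May 17, 2019 act, accrual under the later-of rule falls on September 3, 2019.
The untolled deadline — 1 year after September 3, 2019 — is September 3, 2020.
Because the pending related arbitration ran from May 18, 2020 to July 10, 2021, the deadline is extended by 418 days to October 26, 2021.
Nothing else in the chronology tolls or restarts the period.

October 26, 2021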